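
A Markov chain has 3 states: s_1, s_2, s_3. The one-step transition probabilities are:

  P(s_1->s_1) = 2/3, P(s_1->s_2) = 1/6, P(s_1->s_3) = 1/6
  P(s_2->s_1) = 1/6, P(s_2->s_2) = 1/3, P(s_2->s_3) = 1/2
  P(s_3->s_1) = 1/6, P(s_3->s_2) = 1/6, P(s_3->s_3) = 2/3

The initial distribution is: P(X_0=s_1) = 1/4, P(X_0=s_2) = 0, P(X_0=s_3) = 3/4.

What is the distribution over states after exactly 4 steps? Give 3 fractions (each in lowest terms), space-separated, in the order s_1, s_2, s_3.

Propagating the distribution step by step (d_{t+1} = d_t * P):
d_0 = (s_1=1/4, s_2=0, s_3=3/4)
  d_1[s_1] = 1/4*2/3 + 0*1/6 + 3/4*1/6 = 7/24
  d_1[s_2] = 1/4*1/6 + 0*1/3 + 3/4*1/6 = 1/6
  d_1[s_3] = 1/4*1/6 + 0*1/2 + 3/4*2/3 = 13/24
d_1 = (s_1=7/24, s_2=1/6, s_3=13/24)
  d_2[s_1] = 7/24*2/3 + 1/6*1/6 + 13/24*1/6 = 5/16
  d_2[s_2] = 7/24*1/6 + 1/6*1/3 + 13/24*1/6 = 7/36
  d_2[s_3] = 7/24*1/6 + 1/6*1/2 + 13/24*2/3 = 71/144
d_2 = (s_1=5/16, s_2=7/36, s_3=71/144)
  d_3[s_1] = 5/16*2/3 + 7/36*1/6 + 71/144*1/6 = 31/96
  d_3[s_2] = 5/16*1/6 + 7/36*1/3 + 71/144*1/6 = 43/216
  d_3[s_3] = 5/16*1/6 + 7/36*1/2 + 71/144*2/3 = 413/864
d_3 = (s_1=31/96, s_2=43/216, s_3=413/864)
  d_4[s_1] = 31/96*2/3 + 43/216*1/6 + 413/864*1/6 = 21/64
  d_4[s_2] = 31/96*1/6 + 43/216*1/3 + 413/864*1/6 = 259/1296
  d_4[s_3] = 31/96*1/6 + 43/216*1/2 + 413/864*2/3 = 2447/5184
d_4 = (s_1=21/64, s_2=259/1296, s_3=2447/5184)

Answer: 21/64 259/1296 2447/5184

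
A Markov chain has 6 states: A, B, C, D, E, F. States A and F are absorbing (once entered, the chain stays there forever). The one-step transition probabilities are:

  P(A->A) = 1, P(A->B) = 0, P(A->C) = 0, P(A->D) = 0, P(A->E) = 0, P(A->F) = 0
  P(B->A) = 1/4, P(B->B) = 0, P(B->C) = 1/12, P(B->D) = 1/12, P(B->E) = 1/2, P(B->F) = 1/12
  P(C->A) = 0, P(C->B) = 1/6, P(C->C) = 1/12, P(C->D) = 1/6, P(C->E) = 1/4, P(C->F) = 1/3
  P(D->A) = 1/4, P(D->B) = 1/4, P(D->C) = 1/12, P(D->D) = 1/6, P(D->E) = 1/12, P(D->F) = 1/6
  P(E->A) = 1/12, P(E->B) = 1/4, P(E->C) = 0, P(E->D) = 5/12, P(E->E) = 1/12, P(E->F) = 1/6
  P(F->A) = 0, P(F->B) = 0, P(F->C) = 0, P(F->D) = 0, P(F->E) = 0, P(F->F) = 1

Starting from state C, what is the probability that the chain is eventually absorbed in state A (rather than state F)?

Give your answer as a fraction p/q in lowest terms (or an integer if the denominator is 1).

Let a_i = P(absorbed in A | start in state i).
Boundary conditions: a_A = 1, a_F = 0.
For each transient state i, a_i = sum_j P(i->j) * a_j:
  a_B = 1/4*a_A + 0*a_B + 1/12*a_C + 1/12*a_D + 1/2*a_E + 1/12*a_F
  a_C = 0*a_A + 1/6*a_B + 1/12*a_C + 1/6*a_D + 1/4*a_E + 1/3*a_F
  a_D = 1/4*a_A + 1/4*a_B + 1/12*a_C + 1/6*a_D + 1/12*a_E + 1/6*a_F
  a_E = 1/12*a_A + 1/4*a_B + 0*a_C + 5/12*a_D + 1/12*a_E + 1/6*a_F

Substituting a_A = 1 and a_F = 0, rearrange to (I - Q) a = r where r[i] = P(i -> A):
  [1, -1/12, -1/12, -1/2] . (a_B, a_C, a_D, a_E) = 1/4
  [-1/6, 11/12, -1/6, -1/4] . (a_B, a_C, a_D, a_E) = 0
  [-1/4, -1/12, 5/6, -1/12] . (a_B, a_C, a_D, a_E) = 1/4
  [-1/4, 0, -5/12, 11/12] . (a_B, a_C, a_D, a_E) = 1/12

Solving yields:
  a_B = 2756/4789
  a_C = 3281/9578
  a_D = 5335/9578
  a_E = 4799/9578

Starting state is C, so the absorption probability is a_C = 3281/9578.

Answer: 3281/9578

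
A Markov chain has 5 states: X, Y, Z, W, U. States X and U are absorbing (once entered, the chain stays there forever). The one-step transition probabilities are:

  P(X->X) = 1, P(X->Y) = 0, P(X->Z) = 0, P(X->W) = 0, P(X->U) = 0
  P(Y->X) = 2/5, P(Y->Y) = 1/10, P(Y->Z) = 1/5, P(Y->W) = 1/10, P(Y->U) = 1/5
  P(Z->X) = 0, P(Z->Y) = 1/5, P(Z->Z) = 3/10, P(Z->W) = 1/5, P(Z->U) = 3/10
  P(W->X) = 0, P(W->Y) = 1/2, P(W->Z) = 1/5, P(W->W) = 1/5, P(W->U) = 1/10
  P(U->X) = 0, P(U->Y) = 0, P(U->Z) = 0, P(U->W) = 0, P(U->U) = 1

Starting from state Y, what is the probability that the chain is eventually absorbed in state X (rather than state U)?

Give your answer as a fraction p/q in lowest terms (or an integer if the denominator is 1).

Let a_i = P(absorbed in X | start in state i).
Boundary conditions: a_X = 1, a_U = 0.
For each transient state i, a_i = sum_j P(i->j) * a_j:
  a_Y = 2/5*a_X + 1/10*a_Y + 1/5*a_Z + 1/10*a_W + 1/5*a_U
  a_Z = 0*a_X + 1/5*a_Y + 3/10*a_Z + 1/5*a_W + 3/10*a_U
  a_W = 0*a_X + 1/2*a_Y + 1/5*a_Z + 1/5*a_W + 1/10*a_U

Substituting a_X = 1 and a_U = 0, rearrange to (I - Q) a = r where r[i] = P(i -> X):
  [9/10, -1/5, -1/10] . (a_Y, a_Z, a_W) = 2/5
  [-1/5, 7/10, -1/5] . (a_Y, a_Z, a_W) = 0
  [-1/2, -1/5, 4/5] . (a_Y, a_Z, a_W) = 0

Solving yields:
  a_Y = 16/29
  a_Z = 8/29
  a_W = 12/29

Starting state is Y, so the absorption probability is a_Y = 16/29.

Answer: 16/29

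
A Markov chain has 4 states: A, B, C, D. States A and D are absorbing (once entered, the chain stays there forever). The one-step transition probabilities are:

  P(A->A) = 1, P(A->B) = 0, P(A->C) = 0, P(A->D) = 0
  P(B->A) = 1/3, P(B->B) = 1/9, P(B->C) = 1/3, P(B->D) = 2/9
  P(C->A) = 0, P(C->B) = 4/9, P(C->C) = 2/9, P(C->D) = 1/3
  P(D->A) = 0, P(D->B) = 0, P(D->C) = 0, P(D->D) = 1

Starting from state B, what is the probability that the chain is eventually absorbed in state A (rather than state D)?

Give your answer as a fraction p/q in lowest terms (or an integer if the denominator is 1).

Answer: 21/44

Derivation:
Let a_i = P(absorbed in A | start in state i).
Boundary conditions: a_A = 1, a_D = 0.
For each transient state i, a_i = sum_j P(i->j) * a_j:
  a_B = 1/3*a_A + 1/9*a_B + 1/3*a_C + 2/9*a_D
  a_C = 0*a_A + 4/9*a_B + 2/9*a_C + 1/3*a_D

Substituting a_A = 1 and a_D = 0, rearrange to (I - Q) a = r where r[i] = P(i -> A):
  [8/9, -1/3] . (a_B, a_C) = 1/3
  [-4/9, 7/9] . (a_B, a_C) = 0

Solving yields:
  a_B = 21/44
  a_C = 3/11

Starting state is B, so the absorption probability is a_B = 21/44.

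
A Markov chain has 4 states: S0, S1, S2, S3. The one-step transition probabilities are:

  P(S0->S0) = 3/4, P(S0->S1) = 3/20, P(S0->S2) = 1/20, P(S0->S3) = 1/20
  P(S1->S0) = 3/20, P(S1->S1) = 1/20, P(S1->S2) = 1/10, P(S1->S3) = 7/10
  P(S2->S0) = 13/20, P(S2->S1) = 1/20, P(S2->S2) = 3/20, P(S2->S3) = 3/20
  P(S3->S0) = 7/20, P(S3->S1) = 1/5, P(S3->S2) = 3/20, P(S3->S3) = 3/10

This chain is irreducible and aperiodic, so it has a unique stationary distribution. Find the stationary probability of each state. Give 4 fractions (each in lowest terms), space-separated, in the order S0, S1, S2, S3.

Answer: 3305/5698 56/407 485/5698 562/2849

Derivation:
The stationary distribution satisfies pi = pi * P, i.e.:
  pi_S0 = 3/4*pi_S0 + 3/20*pi_S1 + 13/20*pi_S2 + 7/20*pi_S3
  pi_S1 = 3/20*pi_S0 + 1/20*pi_S1 + 1/20*pi_S2 + 1/5*pi_S3
  pi_S2 = 1/20*pi_S0 + 1/10*pi_S1 + 3/20*pi_S2 + 3/20*pi_S3
  pi_S3 = 1/20*pi_S0 + 7/10*pi_S1 + 3/20*pi_S2 + 3/10*pi_S3
with normalization: pi_S0 + pi_S1 + pi_S2 + pi_S3 = 1.

Using the first 3 balance equations plus normalization, the linear system A*pi = b is:
  [-1/4, 3/20, 13/20, 7/20] . pi = 0
  [3/20, -19/20, 1/20, 1/5] . pi = 0
  [1/20, 1/10, -17/20, 3/20] . pi = 0
  [1, 1, 1, 1] . pi = 1

Solving yields:
  pi_S0 = 3305/5698
  pi_S1 = 56/407
  pi_S2 = 485/5698
  pi_S3 = 562/2849

Verification (pi * P):
  3305/5698*3/4 + 56/407*3/20 + 485/5698*13/20 + 562/2849*7/20 = 3305/5698 = pi_S0  (ok)
  3305/5698*3/20 + 56/407*1/20 + 485/5698*1/20 + 562/2849*1/5 = 56/407 = pi_S1  (ok)
  3305/5698*1/20 + 56/407*1/10 + 485/5698*3/20 + 562/2849*3/20 = 485/5698 = pi_S2  (ok)
  3305/5698*1/20 + 56/407*7/10 + 485/5698*3/20 + 562/2849*3/10 = 562/2849 = pi_S3  (ok)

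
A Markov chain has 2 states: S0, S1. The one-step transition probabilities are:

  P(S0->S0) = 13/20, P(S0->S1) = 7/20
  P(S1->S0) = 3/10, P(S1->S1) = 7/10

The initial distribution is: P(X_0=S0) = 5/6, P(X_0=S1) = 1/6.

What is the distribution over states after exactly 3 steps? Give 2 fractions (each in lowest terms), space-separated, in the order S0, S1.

Answer: 22919/48000 25081/48000

Derivation:
Propagating the distribution step by step (d_{t+1} = d_t * P):
d_0 = (S0=5/6, S1=1/6)
  d_1[S0] = 5/6*13/20 + 1/6*3/10 = 71/120
  d_1[S1] = 5/6*7/20 + 1/6*7/10 = 49/120
d_1 = (S0=71/120, S1=49/120)
  d_2[S0] = 71/120*13/20 + 49/120*3/10 = 1217/2400
  d_2[S1] = 71/120*7/20 + 49/120*7/10 = 1183/2400
d_2 = (S0=1217/2400, S1=1183/2400)
  d_3[S0] = 1217/2400*13/20 + 1183/2400*3/10 = 22919/48000
  d_3[S1] = 1217/2400*7/20 + 1183/2400*7/10 = 25081/48000
d_3 = (S0=22919/48000, S1=25081/48000)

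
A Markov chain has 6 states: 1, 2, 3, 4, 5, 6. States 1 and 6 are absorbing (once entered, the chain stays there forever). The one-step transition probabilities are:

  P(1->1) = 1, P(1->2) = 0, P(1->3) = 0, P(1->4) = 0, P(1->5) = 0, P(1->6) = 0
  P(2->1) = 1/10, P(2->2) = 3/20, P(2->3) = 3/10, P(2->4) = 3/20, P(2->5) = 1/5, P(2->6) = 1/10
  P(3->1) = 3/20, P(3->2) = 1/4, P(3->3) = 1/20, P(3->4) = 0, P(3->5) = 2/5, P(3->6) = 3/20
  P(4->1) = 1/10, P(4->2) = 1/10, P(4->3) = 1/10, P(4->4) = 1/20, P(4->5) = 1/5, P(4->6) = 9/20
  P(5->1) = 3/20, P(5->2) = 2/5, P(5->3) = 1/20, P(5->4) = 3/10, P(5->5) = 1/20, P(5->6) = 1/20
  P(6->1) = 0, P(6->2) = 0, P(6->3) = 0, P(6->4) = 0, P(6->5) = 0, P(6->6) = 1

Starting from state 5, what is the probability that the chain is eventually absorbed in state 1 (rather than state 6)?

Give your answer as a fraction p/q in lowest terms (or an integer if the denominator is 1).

Let a_i = P(absorbed in 1 | start in state i).
Boundary conditions: a_1 = 1, a_6 = 0.
For each transient state i, a_i = sum_j P(i->j) * a_j:
  a_2 = 1/10*a_1 + 3/20*a_2 + 3/10*a_3 + 3/20*a_4 + 1/5*a_5 + 1/10*a_6
  a_3 = 3/20*a_1 + 1/4*a_2 + 1/20*a_3 + 0*a_4 + 2/5*a_5 + 3/20*a_6
  a_4 = 1/10*a_1 + 1/10*a_2 + 1/10*a_3 + 1/20*a_4 + 1/5*a_5 + 9/20*a_6
  a_5 = 3/20*a_1 + 2/5*a_2 + 1/20*a_3 + 3/10*a_4 + 1/20*a_5 + 1/20*a_6

Substituting a_1 = 1 and a_6 = 0, rearrange to (I - Q) a = r where r[i] = P(i -> 1):
  [17/20, -3/10, -3/20, -1/5] . (a_2, a_3, a_4, a_5) = 1/10
  [-1/4, 19/20, 0, -2/5] . (a_2, a_3, a_4, a_5) = 3/20
  [-1/10, -1/10, 19/20, -1/5] . (a_2, a_3, a_4, a_5) = 1/10
  [-2/5, -1/20, -3/10, 19/20] . (a_2, a_3, a_4, a_5) = 3/20

Solving yields:
  a_2 = 30628/68613
  a_3 = 10779/22871
  a_4 = 20572/68613
  a_5 = 31928/68613

Starting state is 5, so the absorption probability is a_5 = 31928/68613.

Answer: 31928/68613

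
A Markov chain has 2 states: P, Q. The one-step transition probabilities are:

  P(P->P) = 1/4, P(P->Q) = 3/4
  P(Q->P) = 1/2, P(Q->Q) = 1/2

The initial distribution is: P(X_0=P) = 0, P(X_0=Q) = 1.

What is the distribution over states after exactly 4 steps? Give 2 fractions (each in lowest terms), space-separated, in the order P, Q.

Propagating the distribution step by step (d_{t+1} = d_t * P):
d_0 = (P=0, Q=1)
  d_1[P] = 0*1/4 + 1*1/2 = 1/2
  d_1[Q] = 0*3/4 + 1*1/2 = 1/2
d_1 = (P=1/2, Q=1/2)
  d_2[P] = 1/2*1/4 + 1/2*1/2 = 3/8
  d_2[Q] = 1/2*3/4 + 1/2*1/2 = 5/8
d_2 = (P=3/8, Q=5/8)
  d_3[P] = 3/8*1/4 + 5/8*1/2 = 13/32
  d_3[Q] = 3/8*3/4 + 5/8*1/2 = 19/32
d_3 = (P=13/32, Q=19/32)
  d_4[P] = 13/32*1/4 + 19/32*1/2 = 51/128
  d_4[Q] = 13/32*3/4 + 19/32*1/2 = 77/128
d_4 = (P=51/128, Q=77/128)

Answer: 51/128 77/128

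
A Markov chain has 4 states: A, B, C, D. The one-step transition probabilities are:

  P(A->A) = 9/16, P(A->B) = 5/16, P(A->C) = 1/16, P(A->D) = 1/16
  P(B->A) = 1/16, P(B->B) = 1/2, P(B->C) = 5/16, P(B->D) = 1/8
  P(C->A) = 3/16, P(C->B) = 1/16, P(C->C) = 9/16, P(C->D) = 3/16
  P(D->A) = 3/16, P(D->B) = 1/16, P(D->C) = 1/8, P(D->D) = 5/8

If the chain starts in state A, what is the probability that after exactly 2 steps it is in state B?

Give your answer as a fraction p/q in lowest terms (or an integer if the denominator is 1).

Answer: 87/256

Derivation:
Computing P^2 by repeated multiplication:
P^1 =
  A: [9/16, 5/16, 1/16, 1/16]
  B: [1/16, 1/2, 5/16, 1/8]
  C: [3/16, 1/16, 9/16, 3/16]
  D: [3/16, 1/16, 1/8, 5/8]
P^2 =
  A: [23/64, 87/256, 45/256, 1/8]
  B: [19/128, 19/64, 45/128, 13/64]
  C: [1/4, 35/256, 95/256, 31/128]
  D: [1/4, 35/256, 23/128, 111/256]

(P^2)[A -> B] = 87/256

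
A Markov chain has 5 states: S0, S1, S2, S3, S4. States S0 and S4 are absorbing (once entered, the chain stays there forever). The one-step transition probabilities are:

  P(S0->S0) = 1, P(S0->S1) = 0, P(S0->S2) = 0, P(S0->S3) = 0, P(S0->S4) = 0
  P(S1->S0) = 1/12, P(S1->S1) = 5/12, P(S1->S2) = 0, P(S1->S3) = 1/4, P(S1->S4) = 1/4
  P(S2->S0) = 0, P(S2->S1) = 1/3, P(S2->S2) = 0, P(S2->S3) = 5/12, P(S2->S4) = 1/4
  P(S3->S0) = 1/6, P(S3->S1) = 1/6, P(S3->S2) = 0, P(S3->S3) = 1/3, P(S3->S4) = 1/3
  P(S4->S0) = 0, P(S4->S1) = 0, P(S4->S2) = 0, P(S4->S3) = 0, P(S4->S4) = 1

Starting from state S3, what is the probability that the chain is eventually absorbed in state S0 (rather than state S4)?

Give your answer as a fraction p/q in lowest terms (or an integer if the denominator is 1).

Answer: 8/25

Derivation:
Let a_i = P(absorbed in S0 | start in state i).
Boundary conditions: a_S0 = 1, a_S4 = 0.
For each transient state i, a_i = sum_j P(i->j) * a_j:
  a_S1 = 1/12*a_S0 + 5/12*a_S1 + 0*a_S2 + 1/4*a_S3 + 1/4*a_S4
  a_S2 = 0*a_S0 + 1/3*a_S1 + 0*a_S2 + 5/12*a_S3 + 1/4*a_S4
  a_S3 = 1/6*a_S0 + 1/6*a_S1 + 0*a_S2 + 1/3*a_S3 + 1/3*a_S4

Substituting a_S0 = 1 and a_S4 = 0, rearrange to (I - Q) a = r where r[i] = P(i -> S0):
  [7/12, 0, -1/4] . (a_S1, a_S2, a_S3) = 1/12
  [-1/3, 1, -5/12] . (a_S1, a_S2, a_S3) = 0
  [-1/6, 0, 2/3] . (a_S1, a_S2, a_S3) = 1/6

Solving yields:
  a_S1 = 7/25
  a_S2 = 17/75
  a_S3 = 8/25

Starting state is S3, so the absorption probability is a_S3 = 8/25.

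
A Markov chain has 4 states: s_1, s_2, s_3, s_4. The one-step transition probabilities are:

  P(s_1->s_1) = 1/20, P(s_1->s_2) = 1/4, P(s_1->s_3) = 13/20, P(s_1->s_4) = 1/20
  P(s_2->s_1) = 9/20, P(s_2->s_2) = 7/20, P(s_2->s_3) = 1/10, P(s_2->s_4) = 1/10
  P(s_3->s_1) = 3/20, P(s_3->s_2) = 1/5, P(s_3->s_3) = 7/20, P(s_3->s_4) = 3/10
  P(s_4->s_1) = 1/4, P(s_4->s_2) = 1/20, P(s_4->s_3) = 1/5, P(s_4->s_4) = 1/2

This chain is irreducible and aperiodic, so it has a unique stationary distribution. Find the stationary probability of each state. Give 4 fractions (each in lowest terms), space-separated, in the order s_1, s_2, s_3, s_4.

The stationary distribution satisfies pi = pi * P, i.e.:
  pi_s_1 = 1/20*pi_s_1 + 9/20*pi_s_2 + 3/20*pi_s_3 + 1/4*pi_s_4
  pi_s_2 = 1/4*pi_s_1 + 7/20*pi_s_2 + 1/5*pi_s_3 + 1/20*pi_s_4
  pi_s_3 = 13/20*pi_s_1 + 1/10*pi_s_2 + 7/20*pi_s_3 + 1/5*pi_s_4
  pi_s_4 = 1/20*pi_s_1 + 1/10*pi_s_2 + 3/10*pi_s_3 + 1/2*pi_s_4
with normalization: pi_s_1 + pi_s_2 + pi_s_3 + pi_s_4 = 1.

Using the first 3 balance equations plus normalization, the linear system A*pi = b is:
  [-19/20, 9/20, 3/20, 1/4] . pi = 0
  [1/4, -13/20, 1/5, 1/20] . pi = 0
  [13/20, 1/10, -13/20, 1/5] . pi = 0
  [1, 1, 1, 1] . pi = 1

Solving yields:
  pi_s_1 = 307/1428
  pi_s_2 = 1157/5712
  pi_s_3 = 929/2856
  pi_s_4 = 1469/5712

Verification (pi * P):
  307/1428*1/20 + 1157/5712*9/20 + 929/2856*3/20 + 1469/5712*1/4 = 307/1428 = pi_s_1  (ok)
  307/1428*1/4 + 1157/5712*7/20 + 929/2856*1/5 + 1469/5712*1/20 = 1157/5712 = pi_s_2  (ok)
  307/1428*13/20 + 1157/5712*1/10 + 929/2856*7/20 + 1469/5712*1/5 = 929/2856 = pi_s_3  (ok)
  307/1428*1/20 + 1157/5712*1/10 + 929/2856*3/10 + 1469/5712*1/2 = 1469/5712 = pi_s_4  (ok)

Answer: 307/1428 1157/5712 929/2856 1469/5712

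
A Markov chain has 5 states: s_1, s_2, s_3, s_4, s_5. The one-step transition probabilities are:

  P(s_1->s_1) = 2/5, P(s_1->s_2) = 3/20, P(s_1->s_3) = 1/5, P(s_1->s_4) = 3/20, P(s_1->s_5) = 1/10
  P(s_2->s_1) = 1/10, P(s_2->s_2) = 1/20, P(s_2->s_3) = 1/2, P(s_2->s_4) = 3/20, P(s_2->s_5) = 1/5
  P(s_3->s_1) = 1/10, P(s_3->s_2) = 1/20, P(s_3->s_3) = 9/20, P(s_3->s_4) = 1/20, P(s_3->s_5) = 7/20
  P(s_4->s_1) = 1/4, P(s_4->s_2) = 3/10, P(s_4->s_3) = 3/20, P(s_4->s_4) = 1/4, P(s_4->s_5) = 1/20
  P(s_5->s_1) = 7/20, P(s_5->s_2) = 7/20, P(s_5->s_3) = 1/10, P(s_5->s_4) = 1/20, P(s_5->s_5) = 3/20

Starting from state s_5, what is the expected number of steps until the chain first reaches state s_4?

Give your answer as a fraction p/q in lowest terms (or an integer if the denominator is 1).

Answer: 71140/6487

Derivation:
Let h_i = expected steps to first reach s_4 from state i.
Boundary: h_s_4 = 0.
First-step equations for the other states:
  h_s_1 = 1 + 2/5*h_s_1 + 3/20*h_s_2 + 1/5*h_s_3 + 3/20*h_s_4 + 1/10*h_s_5
  h_s_2 = 1 + 1/10*h_s_1 + 1/20*h_s_2 + 1/2*h_s_3 + 3/20*h_s_4 + 1/5*h_s_5
  h_s_3 = 1 + 1/10*h_s_1 + 1/20*h_s_2 + 9/20*h_s_3 + 1/20*h_s_4 + 7/20*h_s_5
  h_s_5 = 1 + 7/20*h_s_1 + 7/20*h_s_2 + 1/10*h_s_3 + 1/20*h_s_4 + 3/20*h_s_5

Substituting h_s_4 = 0 and rearranging gives the linear system (I - Q) h = 1:
  [3/5, -3/20, -1/5, -1/10] . (h_s_1, h_s_2, h_s_3, h_s_5) = 1
  [-1/10, 19/20, -1/2, -1/5] . (h_s_1, h_s_2, h_s_3, h_s_5) = 1
  [-1/10, -1/20, 11/20, -7/20] . (h_s_1, h_s_2, h_s_3, h_s_5) = 1
  [-7/20, -7/20, -1/10, 17/20] . (h_s_1, h_s_2, h_s_3, h_s_5) = 1

Solving yields:
  h_s_1 = 64700/6487
  h_s_2 = 68100/6487
  h_s_3 = 75020/6487
  h_s_5 = 71140/6487

Starting state is s_5, so the expected hitting time is h_s_5 = 71140/6487.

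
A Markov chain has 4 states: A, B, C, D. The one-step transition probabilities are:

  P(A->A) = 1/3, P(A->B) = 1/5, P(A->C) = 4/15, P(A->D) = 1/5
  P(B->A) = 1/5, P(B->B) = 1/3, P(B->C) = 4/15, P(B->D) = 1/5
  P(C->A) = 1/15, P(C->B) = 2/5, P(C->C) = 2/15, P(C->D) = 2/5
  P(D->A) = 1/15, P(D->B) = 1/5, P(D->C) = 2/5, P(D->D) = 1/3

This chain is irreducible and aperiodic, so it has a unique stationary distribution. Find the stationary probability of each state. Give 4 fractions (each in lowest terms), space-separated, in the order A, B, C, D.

Answer: 31/215 63/215 58/215 63/215

Derivation:
The stationary distribution satisfies pi = pi * P, i.e.:
  pi_A = 1/3*pi_A + 1/5*pi_B + 1/15*pi_C + 1/15*pi_D
  pi_B = 1/5*pi_A + 1/3*pi_B + 2/5*pi_C + 1/5*pi_D
  pi_C = 4/15*pi_A + 4/15*pi_B + 2/15*pi_C + 2/5*pi_D
  pi_D = 1/5*pi_A + 1/5*pi_B + 2/5*pi_C + 1/3*pi_D
with normalization: pi_A + pi_B + pi_C + pi_D = 1.

Using the first 3 balance equations plus normalization, the linear system A*pi = b is:
  [-2/3, 1/5, 1/15, 1/15] . pi = 0
  [1/5, -2/3, 2/5, 1/5] . pi = 0
  [4/15, 4/15, -13/15, 2/5] . pi = 0
  [1, 1, 1, 1] . pi = 1

Solving yields:
  pi_A = 31/215
  pi_B = 63/215
  pi_C = 58/215
  pi_D = 63/215

Verification (pi * P):
  31/215*1/3 + 63/215*1/5 + 58/215*1/15 + 63/215*1/15 = 31/215 = pi_A  (ok)
  31/215*1/5 + 63/215*1/3 + 58/215*2/5 + 63/215*1/5 = 63/215 = pi_B  (ok)
  31/215*4/15 + 63/215*4/15 + 58/215*2/15 + 63/215*2/5 = 58/215 = pi_C  (ok)
  31/215*1/5 + 63/215*1/5 + 58/215*2/5 + 63/215*1/3 = 63/215 = pi_D  (ok)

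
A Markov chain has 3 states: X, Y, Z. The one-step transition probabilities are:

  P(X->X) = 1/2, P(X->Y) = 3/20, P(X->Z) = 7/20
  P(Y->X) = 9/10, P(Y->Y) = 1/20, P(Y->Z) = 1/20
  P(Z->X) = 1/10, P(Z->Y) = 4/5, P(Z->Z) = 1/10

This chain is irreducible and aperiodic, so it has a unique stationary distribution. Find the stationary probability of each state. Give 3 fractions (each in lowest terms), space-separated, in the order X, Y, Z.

The stationary distribution satisfies pi = pi * P, i.e.:
  pi_X = 1/2*pi_X + 9/10*pi_Y + 1/10*pi_Z
  pi_Y = 3/20*pi_X + 1/20*pi_Y + 4/5*pi_Z
  pi_Z = 7/20*pi_X + 1/20*pi_Y + 1/10*pi_Z
with normalization: pi_X + pi_Y + pi_Z = 1.

Using the first 2 balance equations plus normalization, the linear system A*pi = b is:
  [-1/2, 9/10, 1/10] . pi = 0
  [3/20, -19/20, 4/5] . pi = 0
  [1, 1, 1] . pi = 1

Solving yields:
  pi_X = 163/314
  pi_Y = 83/314
  pi_Z = 34/157

Verification (pi * P):
  163/314*1/2 + 83/314*9/10 + 34/157*1/10 = 163/314 = pi_X  (ok)
  163/314*3/20 + 83/314*1/20 + 34/157*4/5 = 83/314 = pi_Y  (ok)
  163/314*7/20 + 83/314*1/20 + 34/157*1/10 = 34/157 = pi_Z  (ok)

Answer: 163/314 83/314 34/157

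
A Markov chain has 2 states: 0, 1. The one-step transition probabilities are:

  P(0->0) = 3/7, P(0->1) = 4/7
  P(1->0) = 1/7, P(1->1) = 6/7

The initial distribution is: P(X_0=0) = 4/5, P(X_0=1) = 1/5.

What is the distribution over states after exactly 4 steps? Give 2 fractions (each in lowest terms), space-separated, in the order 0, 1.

Propagating the distribution step by step (d_{t+1} = d_t * P):
d_0 = (0=4/5, 1=1/5)
  d_1[0] = 4/5*3/7 + 1/5*1/7 = 13/35
  d_1[1] = 4/5*4/7 + 1/5*6/7 = 22/35
d_1 = (0=13/35, 1=22/35)
  d_2[0] = 13/35*3/7 + 22/35*1/7 = 61/245
  d_2[1] = 13/35*4/7 + 22/35*6/7 = 184/245
d_2 = (0=61/245, 1=184/245)
  d_3[0] = 61/245*3/7 + 184/245*1/7 = 367/1715
  d_3[1] = 61/245*4/7 + 184/245*6/7 = 1348/1715
d_3 = (0=367/1715, 1=1348/1715)
  d_4[0] = 367/1715*3/7 + 1348/1715*1/7 = 2449/12005
  d_4[1] = 367/1715*4/7 + 1348/1715*6/7 = 9556/12005
d_4 = (0=2449/12005, 1=9556/12005)

Answer: 2449/12005 9556/12005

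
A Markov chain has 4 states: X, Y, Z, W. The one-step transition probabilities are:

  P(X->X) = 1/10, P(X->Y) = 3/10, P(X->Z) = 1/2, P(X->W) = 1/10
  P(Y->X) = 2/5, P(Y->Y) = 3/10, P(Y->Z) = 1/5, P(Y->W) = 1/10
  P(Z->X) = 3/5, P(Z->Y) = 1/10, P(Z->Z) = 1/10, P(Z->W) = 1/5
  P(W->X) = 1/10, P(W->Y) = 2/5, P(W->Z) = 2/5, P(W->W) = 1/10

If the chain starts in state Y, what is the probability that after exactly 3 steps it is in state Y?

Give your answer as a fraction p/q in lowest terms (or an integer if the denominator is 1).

Answer: 31/125

Derivation:
Computing P^3 by repeated multiplication:
P^1 =
  X: [1/10, 3/10, 1/2, 1/10]
  Y: [2/5, 3/10, 1/5, 1/10]
  Z: [3/5, 1/10, 1/10, 1/5]
  W: [1/10, 2/5, 2/5, 1/10]
P^2 =
  X: [11/25, 21/100, 1/5, 3/20]
  Y: [29/100, 27/100, 8/25, 3/25]
  Z: [9/50, 3/10, 41/100, 11/100]
  W: [21/50, 23/100, 21/100, 7/50]
P^3 =
  X: [263/1000, 11/40, 171/500, 3/25]
  Y: [341/1000, 31/125, 279/1000, 33/250]
  Z: [79/200, 229/1000, 47/200, 141/1000]
  W: [137/500, 34/125, 333/1000, 121/1000]

(P^3)[Y -> Y] = 31/125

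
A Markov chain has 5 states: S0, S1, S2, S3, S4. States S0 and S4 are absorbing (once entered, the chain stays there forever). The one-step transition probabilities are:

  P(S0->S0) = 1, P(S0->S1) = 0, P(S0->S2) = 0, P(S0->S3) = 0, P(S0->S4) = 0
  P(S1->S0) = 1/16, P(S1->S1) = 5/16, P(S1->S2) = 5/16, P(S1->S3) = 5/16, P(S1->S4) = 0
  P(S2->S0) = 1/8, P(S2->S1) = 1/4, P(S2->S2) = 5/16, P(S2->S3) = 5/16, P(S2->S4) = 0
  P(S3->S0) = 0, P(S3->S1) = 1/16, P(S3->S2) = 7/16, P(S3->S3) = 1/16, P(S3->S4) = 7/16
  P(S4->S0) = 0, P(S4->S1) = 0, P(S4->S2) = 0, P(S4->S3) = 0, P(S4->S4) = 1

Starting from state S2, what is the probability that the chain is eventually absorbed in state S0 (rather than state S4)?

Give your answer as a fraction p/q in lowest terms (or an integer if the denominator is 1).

Answer: 11/26

Derivation:
Let a_i = P(absorbed in S0 | start in state i).
Boundary conditions: a_S0 = 1, a_S4 = 0.
For each transient state i, a_i = sum_j P(i->j) * a_j:
  a_S1 = 1/16*a_S0 + 5/16*a_S1 + 5/16*a_S2 + 5/16*a_S3 + 0*a_S4
  a_S2 = 1/8*a_S0 + 1/4*a_S1 + 5/16*a_S2 + 5/16*a_S3 + 0*a_S4
  a_S3 = 0*a_S0 + 1/16*a_S1 + 7/16*a_S2 + 1/16*a_S3 + 7/16*a_S4

Substituting a_S0 = 1 and a_S4 = 0, rearrange to (I - Q) a = r where r[i] = P(i -> S0):
  [11/16, -5/16, -5/16] . (a_S1, a_S2, a_S3) = 1/16
  [-1/4, 11/16, -5/16] . (a_S1, a_S2, a_S3) = 1/8
  [-1/16, -7/16, 15/16] . (a_S1, a_S2, a_S3) = 0

Solving yields:
  a_S1 = 5/13
  a_S2 = 11/26
  a_S3 = 29/130

Starting state is S2, so the absorption probability is a_S2 = 11/26.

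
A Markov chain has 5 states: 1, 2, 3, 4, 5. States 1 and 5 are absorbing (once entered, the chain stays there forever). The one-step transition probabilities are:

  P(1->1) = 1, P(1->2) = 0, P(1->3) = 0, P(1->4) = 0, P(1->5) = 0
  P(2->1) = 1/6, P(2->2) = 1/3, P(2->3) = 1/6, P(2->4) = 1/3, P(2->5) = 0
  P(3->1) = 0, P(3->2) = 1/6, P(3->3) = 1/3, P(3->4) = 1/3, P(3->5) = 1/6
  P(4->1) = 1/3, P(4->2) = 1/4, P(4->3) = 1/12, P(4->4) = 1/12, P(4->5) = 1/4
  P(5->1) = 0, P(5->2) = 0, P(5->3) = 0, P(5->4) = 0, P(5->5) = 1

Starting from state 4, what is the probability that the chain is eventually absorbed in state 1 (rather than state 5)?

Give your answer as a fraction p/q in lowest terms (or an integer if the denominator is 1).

Let a_i = P(absorbed in 1 | start in state i).
Boundary conditions: a_1 = 1, a_5 = 0.
For each transient state i, a_i = sum_j P(i->j) * a_j:
  a_2 = 1/6*a_1 + 1/3*a_2 + 1/6*a_3 + 1/3*a_4 + 0*a_5
  a_3 = 0*a_1 + 1/6*a_2 + 1/3*a_3 + 1/3*a_4 + 1/6*a_5
  a_4 = 1/3*a_1 + 1/4*a_2 + 1/12*a_3 + 1/12*a_4 + 1/4*a_5

Substituting a_1 = 1 and a_5 = 0, rearrange to (I - Q) a = r where r[i] = P(i -> 1):
  [2/3, -1/6, -1/3] . (a_2, a_3, a_4) = 1/6
  [-1/6, 2/3, -1/3] . (a_2, a_3, a_4) = 0
  [-1/4, -1/12, 11/12] . (a_2, a_3, a_4) = 1/3

Solving yields:
  a_2 = 82/125
  a_3 = 57/125
  a_4 = 73/125

Starting state is 4, so the absorption probability is a_4 = 73/125.

Answer: 73/125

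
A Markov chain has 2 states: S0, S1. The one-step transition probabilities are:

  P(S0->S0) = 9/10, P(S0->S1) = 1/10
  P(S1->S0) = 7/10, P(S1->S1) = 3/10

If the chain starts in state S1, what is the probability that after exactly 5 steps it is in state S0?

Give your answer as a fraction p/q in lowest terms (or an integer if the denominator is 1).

Answer: 5467/6250

Derivation:
Computing P^5 by repeated multiplication:
P^1 =
  S0: [9/10, 1/10]
  S1: [7/10, 3/10]
P^2 =
  S0: [22/25, 3/25]
  S1: [21/25, 4/25]
P^3 =
  S0: [219/250, 31/250]
  S1: [217/250, 33/250]
P^4 =
  S0: [547/625, 78/625]
  S1: [546/625, 79/625]
P^5 =
  S0: [5469/6250, 781/6250]
  S1: [5467/6250, 783/6250]

(P^5)[S1 -> S0] = 5467/6250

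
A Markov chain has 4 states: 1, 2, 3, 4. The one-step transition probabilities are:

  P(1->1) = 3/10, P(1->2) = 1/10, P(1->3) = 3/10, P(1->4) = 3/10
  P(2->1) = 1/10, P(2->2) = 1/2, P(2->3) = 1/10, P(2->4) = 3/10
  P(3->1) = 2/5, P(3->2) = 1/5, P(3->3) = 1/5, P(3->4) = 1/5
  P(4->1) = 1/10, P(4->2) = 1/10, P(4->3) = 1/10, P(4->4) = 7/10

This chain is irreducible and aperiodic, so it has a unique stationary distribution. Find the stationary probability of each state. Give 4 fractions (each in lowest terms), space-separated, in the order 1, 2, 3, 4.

The stationary distribution satisfies pi = pi * P, i.e.:
  pi_1 = 3/10*pi_1 + 1/10*pi_2 + 2/5*pi_3 + 1/10*pi_4
  pi_2 = 1/10*pi_1 + 1/2*pi_2 + 1/5*pi_3 + 1/10*pi_4
  pi_3 = 3/10*pi_1 + 1/10*pi_2 + 1/5*pi_3 + 1/10*pi_4
  pi_4 = 3/10*pi_1 + 3/10*pi_2 + 1/5*pi_3 + 7/10*pi_4
with normalization: pi_1 + pi_2 + pi_3 + pi_4 = 1.

Using the first 3 balance equations plus normalization, the linear system A*pi = b is:
  [-7/10, 1/10, 2/5, 1/10] . pi = 0
  [1/10, -1/2, 1/5, 1/10] . pi = 0
  [3/10, 1/10, -4/5, 1/10] . pi = 0
  [1, 1, 1, 1] . pi = 1

Solving yields:
  pi_1 = 2/11
  pi_2 = 19/99
  pi_3 = 5/33
  pi_4 = 47/99

Verification (pi * P):
  2/11*3/10 + 19/99*1/10 + 5/33*2/5 + 47/99*1/10 = 2/11 = pi_1  (ok)
  2/11*1/10 + 19/99*1/2 + 5/33*1/5 + 47/99*1/10 = 19/99 = pi_2  (ok)
  2/11*3/10 + 19/99*1/10 + 5/33*1/5 + 47/99*1/10 = 5/33 = pi_3  (ok)
  2/11*3/10 + 19/99*3/10 + 5/33*1/5 + 47/99*7/10 = 47/99 = pi_4  (ok)

Answer: 2/11 19/99 5/33 47/99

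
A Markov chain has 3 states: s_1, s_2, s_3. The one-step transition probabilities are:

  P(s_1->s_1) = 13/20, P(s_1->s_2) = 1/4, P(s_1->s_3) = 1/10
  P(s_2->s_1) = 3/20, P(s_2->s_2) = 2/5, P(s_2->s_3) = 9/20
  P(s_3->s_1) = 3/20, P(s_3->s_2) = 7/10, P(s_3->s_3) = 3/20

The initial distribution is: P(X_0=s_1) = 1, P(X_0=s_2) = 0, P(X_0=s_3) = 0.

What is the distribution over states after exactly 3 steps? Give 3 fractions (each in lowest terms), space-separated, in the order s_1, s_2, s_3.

Answer: 31/80 773/2000 113/500

Derivation:
Propagating the distribution step by step (d_{t+1} = d_t * P):
d_0 = (s_1=1, s_2=0, s_3=0)
  d_1[s_1] = 1*13/20 + 0*3/20 + 0*3/20 = 13/20
  d_1[s_2] = 1*1/4 + 0*2/5 + 0*7/10 = 1/4
  d_1[s_3] = 1*1/10 + 0*9/20 + 0*3/20 = 1/10
d_1 = (s_1=13/20, s_2=1/4, s_3=1/10)
  d_2[s_1] = 13/20*13/20 + 1/4*3/20 + 1/10*3/20 = 19/40
  d_2[s_2] = 13/20*1/4 + 1/4*2/5 + 1/10*7/10 = 133/400
  d_2[s_3] = 13/20*1/10 + 1/4*9/20 + 1/10*3/20 = 77/400
d_2 = (s_1=19/40, s_2=133/400, s_3=77/400)
  d_3[s_1] = 19/40*13/20 + 133/400*3/20 + 77/400*3/20 = 31/80
  d_3[s_2] = 19/40*1/4 + 133/400*2/5 + 77/400*7/10 = 773/2000
  d_3[s_3] = 19/40*1/10 + 133/400*9/20 + 77/400*3/20 = 113/500
d_3 = (s_1=31/80, s_2=773/2000, s_3=113/500)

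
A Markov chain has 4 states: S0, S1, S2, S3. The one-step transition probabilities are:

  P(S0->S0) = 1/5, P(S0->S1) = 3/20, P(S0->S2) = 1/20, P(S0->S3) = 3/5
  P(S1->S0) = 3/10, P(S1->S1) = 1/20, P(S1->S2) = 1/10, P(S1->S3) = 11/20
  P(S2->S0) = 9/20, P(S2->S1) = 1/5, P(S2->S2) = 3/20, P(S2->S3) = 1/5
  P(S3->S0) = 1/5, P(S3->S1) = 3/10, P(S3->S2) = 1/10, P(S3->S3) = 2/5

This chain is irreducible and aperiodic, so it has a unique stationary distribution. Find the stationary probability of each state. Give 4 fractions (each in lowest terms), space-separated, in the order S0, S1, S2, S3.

The stationary distribution satisfies pi = pi * P, i.e.:
  pi_S0 = 1/5*pi_S0 + 3/10*pi_S1 + 9/20*pi_S2 + 1/5*pi_S3
  pi_S1 = 3/20*pi_S0 + 1/20*pi_S1 + 1/5*pi_S2 + 3/10*pi_S3
  pi_S2 = 1/20*pi_S0 + 1/10*pi_S1 + 3/20*pi_S2 + 1/10*pi_S3
  pi_S3 = 3/5*pi_S0 + 11/20*pi_S1 + 1/5*pi_S2 + 2/5*pi_S3
with normalization: pi_S0 + pi_S1 + pi_S2 + pi_S3 = 1.

Using the first 3 balance equations plus normalization, the linear system A*pi = b is:
  [-4/5, 3/10, 9/20, 1/5] . pi = 0
  [3/20, -19/20, 1/5, 3/10] . pi = 0
  [1/20, 1/10, -17/20, 1/10] . pi = 0
  [1, 1, 1, 1] . pi = 1

Solving yields:
  pi_S0 = 158/649
  pi_S1 = 12/59
  pi_S2 = 60/649
  pi_S3 = 299/649

Verification (pi * P):
  158/649*1/5 + 12/59*3/10 + 60/649*9/20 + 299/649*1/5 = 158/649 = pi_S0  (ok)
  158/649*3/20 + 12/59*1/20 + 60/649*1/5 + 299/649*3/10 = 12/59 = pi_S1  (ok)
  158/649*1/20 + 12/59*1/10 + 60/649*3/20 + 299/649*1/10 = 60/649 = pi_S2  (ok)
  158/649*3/5 + 12/59*11/20 + 60/649*1/5 + 299/649*2/5 = 299/649 = pi_S3  (ok)

Answer: 158/649 12/59 60/649 299/649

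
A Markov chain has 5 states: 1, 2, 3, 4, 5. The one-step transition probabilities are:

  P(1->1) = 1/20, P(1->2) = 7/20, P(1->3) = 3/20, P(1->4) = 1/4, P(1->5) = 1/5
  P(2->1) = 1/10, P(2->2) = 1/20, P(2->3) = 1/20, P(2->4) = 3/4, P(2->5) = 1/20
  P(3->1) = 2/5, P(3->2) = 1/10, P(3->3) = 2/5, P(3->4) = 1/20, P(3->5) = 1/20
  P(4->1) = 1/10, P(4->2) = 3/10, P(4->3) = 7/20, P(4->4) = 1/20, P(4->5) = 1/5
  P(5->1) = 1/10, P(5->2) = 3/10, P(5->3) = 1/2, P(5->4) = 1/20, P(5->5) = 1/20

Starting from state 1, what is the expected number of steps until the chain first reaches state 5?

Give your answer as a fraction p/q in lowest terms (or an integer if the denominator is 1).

Let h_i = expected steps to first reach 5 from state i.
Boundary: h_5 = 0.
First-step equations for the other states:
  h_1 = 1 + 1/20*h_1 + 7/20*h_2 + 3/20*h_3 + 1/4*h_4 + 1/5*h_5
  h_2 = 1 + 1/10*h_1 + 1/20*h_2 + 1/20*h_3 + 3/4*h_4 + 1/20*h_5
  h_3 = 1 + 2/5*h_1 + 1/10*h_2 + 2/5*h_3 + 1/20*h_4 + 1/20*h_5
  h_4 = 1 + 1/10*h_1 + 3/10*h_2 + 7/20*h_3 + 1/20*h_4 + 1/5*h_5

Substituting h_5 = 0 and rearranging gives the linear system (I - Q) h = 1:
  [19/20, -7/20, -3/20, -1/4] . (h_1, h_2, h_3, h_4) = 1
  [-1/10, 19/20, -1/20, -3/4] . (h_1, h_2, h_3, h_4) = 1
  [-2/5, -1/10, 3/5, -1/20] . (h_1, h_2, h_3, h_4) = 1
  [-1/10, -3/10, -7/20, 19/20] . (h_1, h_2, h_3, h_4) = 1

Solving yields:
  h_1 = 65960/8707
  h_2 = 73320/8707
  h_3 = 76320/8707
  h_4 = 67380/8707

Starting state is 1, so the expected hitting time is h_1 = 65960/8707.

Answer: 65960/8707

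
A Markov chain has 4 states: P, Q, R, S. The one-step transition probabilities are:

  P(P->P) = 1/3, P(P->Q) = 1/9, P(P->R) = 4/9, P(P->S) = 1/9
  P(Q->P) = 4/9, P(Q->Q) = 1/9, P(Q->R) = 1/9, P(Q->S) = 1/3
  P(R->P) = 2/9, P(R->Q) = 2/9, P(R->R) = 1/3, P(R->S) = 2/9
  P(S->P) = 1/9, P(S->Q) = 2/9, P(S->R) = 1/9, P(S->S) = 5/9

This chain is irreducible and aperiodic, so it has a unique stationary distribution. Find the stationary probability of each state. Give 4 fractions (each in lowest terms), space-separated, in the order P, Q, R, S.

Answer: 122/481 84/481 121/481 154/481

Derivation:
The stationary distribution satisfies pi = pi * P, i.e.:
  pi_P = 1/3*pi_P + 4/9*pi_Q + 2/9*pi_R + 1/9*pi_S
  pi_Q = 1/9*pi_P + 1/9*pi_Q + 2/9*pi_R + 2/9*pi_S
  pi_R = 4/9*pi_P + 1/9*pi_Q + 1/3*pi_R + 1/9*pi_S
  pi_S = 1/9*pi_P + 1/3*pi_Q + 2/9*pi_R + 5/9*pi_S
with normalization: pi_P + pi_Q + pi_R + pi_S = 1.

Using the first 3 balance equations plus normalization, the linear system A*pi = b is:
  [-2/3, 4/9, 2/9, 1/9] . pi = 0
  [1/9, -8/9, 2/9, 2/9] . pi = 0
  [4/9, 1/9, -2/3, 1/9] . pi = 0
  [1, 1, 1, 1] . pi = 1

Solving yields:
  pi_P = 122/481
  pi_Q = 84/481
  pi_R = 121/481
  pi_S = 154/481

Verification (pi * P):
  122/481*1/3 + 84/481*4/9 + 121/481*2/9 + 154/481*1/9 = 122/481 = pi_P  (ok)
  122/481*1/9 + 84/481*1/9 + 121/481*2/9 + 154/481*2/9 = 84/481 = pi_Q  (ok)
  122/481*4/9 + 84/481*1/9 + 121/481*1/3 + 154/481*1/9 = 121/481 = pi_R  (ok)
  122/481*1/9 + 84/481*1/3 + 121/481*2/9 + 154/481*5/9 = 154/481 = pi_S  (ok)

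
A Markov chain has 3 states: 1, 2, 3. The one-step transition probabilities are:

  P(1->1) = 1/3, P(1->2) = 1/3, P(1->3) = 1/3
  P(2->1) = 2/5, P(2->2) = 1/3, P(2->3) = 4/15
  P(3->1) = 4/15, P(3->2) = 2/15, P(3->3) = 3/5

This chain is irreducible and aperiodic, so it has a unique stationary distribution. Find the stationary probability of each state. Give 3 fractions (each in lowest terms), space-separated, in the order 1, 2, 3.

The stationary distribution satisfies pi = pi * P, i.e.:
  pi_1 = 1/3*pi_1 + 2/5*pi_2 + 4/15*pi_3
  pi_2 = 1/3*pi_1 + 1/3*pi_2 + 2/15*pi_3
  pi_3 = 1/3*pi_1 + 4/15*pi_2 + 3/5*pi_3
with normalization: pi_1 + pi_2 + pi_3 = 1.

Using the first 2 balance equations plus normalization, the linear system A*pi = b is:
  [-2/3, 2/5, 4/15] . pi = 0
  [1/3, -2/3, 2/15] . pi = 0
  [1, 1, 1] . pi = 1

Solving yields:
  pi_1 = 26/81
  pi_2 = 20/81
  pi_3 = 35/81

Verification (pi * P):
  26/81*1/3 + 20/81*2/5 + 35/81*4/15 = 26/81 = pi_1  (ok)
  26/81*1/3 + 20/81*1/3 + 35/81*2/15 = 20/81 = pi_2  (ok)
  26/81*1/3 + 20/81*4/15 + 35/81*3/5 = 35/81 = pi_3  (ok)

Answer: 26/81 20/81 35/81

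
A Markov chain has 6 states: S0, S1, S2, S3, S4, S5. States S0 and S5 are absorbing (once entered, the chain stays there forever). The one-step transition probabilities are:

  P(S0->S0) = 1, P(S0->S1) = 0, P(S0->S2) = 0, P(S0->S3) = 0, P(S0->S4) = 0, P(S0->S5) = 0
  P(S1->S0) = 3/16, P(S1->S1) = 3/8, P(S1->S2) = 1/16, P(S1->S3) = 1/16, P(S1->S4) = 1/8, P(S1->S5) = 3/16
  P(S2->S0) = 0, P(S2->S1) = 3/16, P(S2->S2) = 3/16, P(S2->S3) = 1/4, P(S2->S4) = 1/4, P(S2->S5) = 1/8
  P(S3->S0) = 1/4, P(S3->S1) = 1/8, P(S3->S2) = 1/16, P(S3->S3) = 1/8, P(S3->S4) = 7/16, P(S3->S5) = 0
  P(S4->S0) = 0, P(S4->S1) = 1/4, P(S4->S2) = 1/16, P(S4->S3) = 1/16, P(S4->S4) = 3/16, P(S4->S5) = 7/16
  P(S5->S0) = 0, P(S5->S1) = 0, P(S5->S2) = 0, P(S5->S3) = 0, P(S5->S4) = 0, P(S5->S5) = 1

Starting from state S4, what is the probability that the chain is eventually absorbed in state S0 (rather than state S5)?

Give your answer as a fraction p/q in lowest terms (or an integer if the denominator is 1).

Let a_i = P(absorbed in S0 | start in state i).
Boundary conditions: a_S0 = 1, a_S5 = 0.
For each transient state i, a_i = sum_j P(i->j) * a_j:
  a_S1 = 3/16*a_S0 + 3/8*a_S1 + 1/16*a_S2 + 1/16*a_S3 + 1/8*a_S4 + 3/16*a_S5
  a_S2 = 0*a_S0 + 3/16*a_S1 + 3/16*a_S2 + 1/4*a_S3 + 1/4*a_S4 + 1/8*a_S5
  a_S3 = 1/4*a_S0 + 1/8*a_S1 + 1/16*a_S2 + 1/8*a_S3 + 7/16*a_S4 + 0*a_S5
  a_S4 = 0*a_S0 + 1/4*a_S1 + 1/16*a_S2 + 1/16*a_S3 + 3/16*a_S4 + 7/16*a_S5

Substituting a_S0 = 1 and a_S5 = 0, rearrange to (I - Q) a = r where r[i] = P(i -> S0):
  [5/8, -1/16, -1/16, -1/8] . (a_S1, a_S2, a_S3, a_S4) = 3/16
  [-3/16, 13/16, -1/4, -1/4] . (a_S1, a_S2, a_S3, a_S4) = 0
  [-1/8, -1/16, 7/8, -7/16] . (a_S1, a_S2, a_S3, a_S4) = 1/4
  [-1/4, -1/16, -1/16, 13/16] . (a_S1, a_S2, a_S3, a_S4) = 0

Solving yields:
  a_S1 = 297/721
  a_S2 = 211/721
  a_S3 = 330/721
  a_S4 = 19/103

Starting state is S4, so the absorption probability is a_S4 = 19/103.

Answer: 19/103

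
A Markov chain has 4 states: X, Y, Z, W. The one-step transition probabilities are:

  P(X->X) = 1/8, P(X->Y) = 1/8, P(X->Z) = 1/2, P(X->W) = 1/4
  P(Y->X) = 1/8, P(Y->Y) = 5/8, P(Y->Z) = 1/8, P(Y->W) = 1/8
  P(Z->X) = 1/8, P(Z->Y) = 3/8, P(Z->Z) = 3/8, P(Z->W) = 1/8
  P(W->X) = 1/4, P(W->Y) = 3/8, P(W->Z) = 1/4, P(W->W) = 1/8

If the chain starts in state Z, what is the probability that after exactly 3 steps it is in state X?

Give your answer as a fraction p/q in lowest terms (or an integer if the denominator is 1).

Answer: 73/512

Derivation:
Computing P^3 by repeated multiplication:
P^1 =
  X: [1/8, 1/8, 1/2, 1/4]
  Y: [1/8, 5/8, 1/8, 1/8]
  Z: [1/8, 3/8, 3/8, 1/8]
  W: [1/4, 3/8, 1/4, 1/8]
P^2 =
  X: [5/32, 3/8, 21/64, 9/64]
  Y: [9/64, 1/2, 7/32, 9/64]
  Z: [9/64, 7/16, 9/32, 9/64]
  W: [9/64, 13/32, 19/64, 5/32]
P^3 =
  X: [73/512, 55/128, 145/512, 37/256]
  Y: [73/512, 119/256, 1/4, 73/512]
  Z: [73/512, 115/256, 17/64, 73/512]
  W: [37/256, 113/256, 139/512, 73/512]

(P^3)[Z -> X] = 73/512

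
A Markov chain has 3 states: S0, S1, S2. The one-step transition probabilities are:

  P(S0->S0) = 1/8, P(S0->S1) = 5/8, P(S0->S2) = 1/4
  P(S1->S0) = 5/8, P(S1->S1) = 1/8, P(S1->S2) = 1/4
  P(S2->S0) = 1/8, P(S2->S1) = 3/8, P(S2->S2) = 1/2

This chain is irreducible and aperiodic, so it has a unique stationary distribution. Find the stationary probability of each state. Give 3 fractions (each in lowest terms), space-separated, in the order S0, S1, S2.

The stationary distribution satisfies pi = pi * P, i.e.:
  pi_S0 = 1/8*pi_S0 + 5/8*pi_S1 + 1/8*pi_S2
  pi_S1 = 5/8*pi_S0 + 1/8*pi_S1 + 3/8*pi_S2
  pi_S2 = 1/4*pi_S0 + 1/4*pi_S1 + 1/2*pi_S2
with normalization: pi_S0 + pi_S1 + pi_S2 = 1.

Using the first 2 balance equations plus normalization, the linear system A*pi = b is:
  [-7/8, 5/8, 1/8] . pi = 0
  [5/8, -7/8, 3/8] . pi = 0
  [1, 1, 1] . pi = 1

Solving yields:
  pi_S0 = 11/36
  pi_S1 = 13/36
  pi_S2 = 1/3

Verification (pi * P):
  11/36*1/8 + 13/36*5/8 + 1/3*1/8 = 11/36 = pi_S0  (ok)
  11/36*5/8 + 13/36*1/8 + 1/3*3/8 = 13/36 = pi_S1  (ok)
  11/36*1/4 + 13/36*1/4 + 1/3*1/2 = 1/3 = pi_S2  (ok)

Answer: 11/36 13/36 1/3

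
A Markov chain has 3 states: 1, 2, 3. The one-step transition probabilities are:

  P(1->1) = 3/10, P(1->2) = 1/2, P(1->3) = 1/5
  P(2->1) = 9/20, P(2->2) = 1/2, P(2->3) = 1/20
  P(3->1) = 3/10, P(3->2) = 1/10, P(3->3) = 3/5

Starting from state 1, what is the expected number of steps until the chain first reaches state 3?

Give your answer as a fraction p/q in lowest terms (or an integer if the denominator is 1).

Answer: 8

Derivation:
Let h_i = expected steps to first reach 3 from state i.
Boundary: h_3 = 0.
First-step equations for the other states:
  h_1 = 1 + 3/10*h_1 + 1/2*h_2 + 1/5*h_3
  h_2 = 1 + 9/20*h_1 + 1/2*h_2 + 1/20*h_3

Substituting h_3 = 0 and rearranging gives the linear system (I - Q) h = 1:
  [7/10, -1/2] . (h_1, h_2) = 1
  [-9/20, 1/2] . (h_1, h_2) = 1

Solving yields:
  h_1 = 8
  h_2 = 46/5

Starting state is 1, so the expected hitting time is h_1 = 8.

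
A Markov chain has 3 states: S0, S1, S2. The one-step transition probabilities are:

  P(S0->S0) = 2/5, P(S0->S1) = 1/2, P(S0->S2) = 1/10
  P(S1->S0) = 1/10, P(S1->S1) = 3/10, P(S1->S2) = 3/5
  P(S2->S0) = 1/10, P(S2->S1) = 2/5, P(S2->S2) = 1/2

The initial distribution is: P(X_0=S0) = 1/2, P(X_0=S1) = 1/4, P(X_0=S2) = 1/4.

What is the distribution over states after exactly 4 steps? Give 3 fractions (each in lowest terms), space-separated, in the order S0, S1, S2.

Propagating the distribution step by step (d_{t+1} = d_t * P):
d_0 = (S0=1/2, S1=1/4, S2=1/4)
  d_1[S0] = 1/2*2/5 + 1/4*1/10 + 1/4*1/10 = 1/4
  d_1[S1] = 1/2*1/2 + 1/4*3/10 + 1/4*2/5 = 17/40
  d_1[S2] = 1/2*1/10 + 1/4*3/5 + 1/4*1/2 = 13/40
d_1 = (S0=1/4, S1=17/40, S2=13/40)
  d_2[S0] = 1/4*2/5 + 17/40*1/10 + 13/40*1/10 = 7/40
  d_2[S1] = 1/4*1/2 + 17/40*3/10 + 13/40*2/5 = 153/400
  d_2[S2] = 1/4*1/10 + 17/40*3/5 + 13/40*1/2 = 177/400
d_2 = (S0=7/40, S1=153/400, S2=177/400)
  d_3[S0] = 7/40*2/5 + 153/400*1/10 + 177/400*1/10 = 61/400
  d_3[S1] = 7/40*1/2 + 153/400*3/10 + 177/400*2/5 = 1517/4000
  d_3[S2] = 7/40*1/10 + 153/400*3/5 + 177/400*1/2 = 1873/4000
d_3 = (S0=61/400, S1=1517/4000, S2=1873/4000)
  d_4[S0] = 61/400*2/5 + 1517/4000*1/10 + 1873/4000*1/10 = 583/4000
  d_4[S1] = 61/400*1/2 + 1517/4000*3/10 + 1873/4000*2/5 = 15093/40000
  d_4[S2] = 61/400*1/10 + 1517/4000*3/5 + 1873/4000*1/2 = 19077/40000
d_4 = (S0=583/4000, S1=15093/40000, S2=19077/40000)

Answer: 583/4000 15093/40000 19077/40000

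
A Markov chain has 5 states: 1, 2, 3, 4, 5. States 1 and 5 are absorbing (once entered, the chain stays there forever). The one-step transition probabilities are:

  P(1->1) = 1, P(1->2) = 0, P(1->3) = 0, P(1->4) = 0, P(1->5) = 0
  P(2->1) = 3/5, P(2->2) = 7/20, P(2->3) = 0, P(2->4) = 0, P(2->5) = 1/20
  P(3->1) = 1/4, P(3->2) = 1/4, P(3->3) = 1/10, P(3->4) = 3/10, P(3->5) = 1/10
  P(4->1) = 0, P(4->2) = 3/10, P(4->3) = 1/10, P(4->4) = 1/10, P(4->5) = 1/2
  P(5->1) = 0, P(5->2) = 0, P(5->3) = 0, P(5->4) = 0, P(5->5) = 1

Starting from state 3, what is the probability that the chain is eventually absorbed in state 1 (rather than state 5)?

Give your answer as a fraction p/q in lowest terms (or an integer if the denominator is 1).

Let a_i = P(absorbed in 1 | start in state i).
Boundary conditions: a_1 = 1, a_5 = 0.
For each transient state i, a_i = sum_j P(i->j) * a_j:
  a_2 = 3/5*a_1 + 7/20*a_2 + 0*a_3 + 0*a_4 + 1/20*a_5
  a_3 = 1/4*a_1 + 1/4*a_2 + 1/10*a_3 + 3/10*a_4 + 1/10*a_5
  a_4 = 0*a_1 + 3/10*a_2 + 1/10*a_3 + 1/10*a_4 + 1/2*a_5

Substituting a_1 = 1 and a_5 = 0, rearrange to (I - Q) a = r where r[i] = P(i -> 1):
  [13/20, 0, 0] . (a_2, a_3, a_4) = 3/5
  [-1/4, 9/10, -3/10] . (a_2, a_3, a_4) = 1/4
  [-3/10, -1/10, 9/10] . (a_2, a_3, a_4) = 0

Solving yields:
  a_2 = 12/13
  a_3 = 447/676
  a_4 = 773/2028

Starting state is 3, so the absorption probability is a_3 = 447/676.

Answer: 447/676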